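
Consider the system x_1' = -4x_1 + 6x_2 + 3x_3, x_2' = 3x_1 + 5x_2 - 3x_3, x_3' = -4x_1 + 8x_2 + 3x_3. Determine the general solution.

Coefficient matrix A = [[-4, 6, 3], [3, 5, -3], [-4, 8, 3]].
det(A - λI) = 0 gives eigenvalues λ = 2, 3, -1.
For λ=2: eigenvector (3,1,4).
For λ=3: eigenvector (6,3,8).
For λ=-1: eigenvector (1,0,1).
General solution: C_1e^(2t)(3,1,4) + C_2e^(3t)(6,3,8) + C_3e^(-t)(1,0,1).

x_1(t) = 3C_1e^(2t) + 6C_2e^(3t) + C_3e^(-t), x_2(t) = C_1e^(2t) + 3C_2e^(3t), x_3(t) = 4C_1e^(2t) + 8C_2e^(3t) + C_3e^(-t)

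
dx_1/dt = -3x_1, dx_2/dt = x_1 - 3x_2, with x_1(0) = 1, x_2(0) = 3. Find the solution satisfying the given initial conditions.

x_1(t) = e^(-3t), x_2(t) = te^(-3t) + 3e^(-3t)

Coefficient matrix A = [[-3, 0], [1, -3]].
Characteristic polynomial det(A - λI) = λ^2 + 6λ + 9 = 0.
Single eigenvalue λ = -3 with algebraic multiplicity 2.
Eigenvector v = (0,1); generalized eigenvector w with (A-λI)w=v is (1,-3).
General solution: e^(-3t)[K_1·v + K_2·(t·v + w)].
Applying x_1(0)=1, x_2(0)=3 gives K_1=6, K_2=1.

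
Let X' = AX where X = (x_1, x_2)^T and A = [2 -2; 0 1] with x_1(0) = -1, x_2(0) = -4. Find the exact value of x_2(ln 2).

A = [[2,-2],[0,1]]; eigenvalues λ = 1, 2.
Eigenvectors: (2,1) for λ=1, (-1,0) for λ=2.
From the initial condition, c_1 = -4, c_2 = -7.
x_2(ln 2) = (-4)(2^1)(1) + (-7)(2^2)(0) = -8.

-8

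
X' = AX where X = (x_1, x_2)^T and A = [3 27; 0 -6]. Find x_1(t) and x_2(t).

Coefficient matrix A = [[3, 27], [0, -6]].
Characteristic polynomial det(A - λI) = λ^2 + 3λ - 18 = 0.
Eigenvalues λ = 3, -6.
For λ=3: (A-λI) row 1 is [0, 27], so an eigenvector is (1, 0).
For λ=-6: (A-λI) row 1 is [9, 27], so an eigenvector is (3, -1).
General solution: C_1e^(3t)(1,0) + C_2e^(-6t)(3,-1).

x_1(t) = C_1e^(3t) + 3C_2e^(-6t), x_2(t) = -C_2e^(-6t)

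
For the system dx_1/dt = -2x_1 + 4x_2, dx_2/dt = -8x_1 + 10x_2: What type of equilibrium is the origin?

A = [[-2,4],[-8,10]]; det(A-λI) = λ^2 - 8λ + 12.
λ = 6, 2: both positive.

unstable node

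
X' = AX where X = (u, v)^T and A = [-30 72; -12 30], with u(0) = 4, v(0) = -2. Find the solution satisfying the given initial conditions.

u(t) = -20e^(6t) + 24e^(-6t), v(t) = -10e^(6t) + 8e^(-6t)

Coefficient matrix A = [[-30, 72], [-12, 30]].
Characteristic polynomial det(A - λI) = λ^2 - 36 = 0.
Eigenvalues λ = 6, -6.
For λ=6: (A-λI) row 1 is [-36, 72], so an eigenvector is (-2, -1).
For λ=-6: (A-λI) row 1 is [-24, 72], so an eigenvector is (-3, -1).
General solution: K_1e^(6t)(-2,-1) + K_2e^(-6t)(-3,-1).
Applying u(0)=4, v(0)=-2 gives K_1=10, K_2=-8.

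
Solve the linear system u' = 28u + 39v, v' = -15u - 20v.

Coefficient matrix A = [[28, 39], [-15, -20]].
Characteristic polynomial det(A - λI) = λ^2 - 8λ + 25 = 0.
Eigenvalues λ = 4 ± 3i (complex conjugate pair).
For λ=4+3i: an eigenvector is (-3,2) - i(2,-1) = (-3 - 2i, 2 + i).
A real fundamental pair from Re and Im of e^((4+3i)t)v: X_1 = e^(4t)(cos(3t)·(-3,2) + sin(3t)·(2,-1)), X_2 = e^(4t)(sin(3t)·(-3,2) - cos(3t)·(2,-1)).
General solution: C_1X_1 + C_2X_2.

u(t) = 2C_1e^(4t)sin(3t) - 3C_1e^(4t)cos(3t) - 3C_2e^(4t)sin(3t) - 2C_2e^(4t)cos(3t), v(t) = -C_1e^(4t)sin(3t) + 2C_1e^(4t)cos(3t) + 2C_2e^(4t)sin(3t) + C_2e^(4t)cos(3t)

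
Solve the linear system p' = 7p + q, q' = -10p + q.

p(t) = -K_1e^(4t)cos(t) - K_2e^(4t)sin(t), q(t) = K_1e^(4t)sin(t) + 3K_1e^(4t)cos(t) + 3K_2e^(4t)sin(t) - K_2e^(4t)cos(t)

Coefficient matrix A = [[7, 1], [-10, 1]].
Characteristic polynomial det(A - λI) = λ^2 - 8λ + 17 = 0.
Eigenvalues λ = 4 ± i (complex conjugate pair).
For λ=4+i: an eigenvector is (-1,3) - i(0,1) = (-1, 3 - i).
A real fundamental pair from Re and Im of e^((4+i)t)v: X_1 = e^(4t)(cos(t)·(-1,3) + sin(t)·(0,1)), X_2 = e^(4t)(sin(t)·(-1,3) - cos(t)·(0,1)).
General solution: K_1X_1 + K_2X_2.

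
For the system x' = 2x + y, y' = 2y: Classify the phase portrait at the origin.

unstable improper node

A = [[2,1],[0,2]]; det(A-λI) = λ^2 - 4λ + 4.
repeated λ = 2 with a single eigenvector.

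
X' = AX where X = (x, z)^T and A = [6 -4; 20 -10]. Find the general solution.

Coefficient matrix A = [[6, -4], [20, -10]].
Characteristic polynomial det(A - λI) = λ^2 + 4λ + 20 = 0.
Eigenvalues λ = -2 ± 4i (complex conjugate pair).
For λ=-2+4i: an eigenvector is (1,2) - i(0,1) = (1, 2 - i).
A real fundamental pair from Re and Im of e^((-2+4i)t)v: X_1 = e^(-2t)(cos(4t)·(1,2) + sin(4t)·(0,1)), X_2 = e^(-2t)(sin(4t)·(1,2) - cos(4t)·(0,1)).
General solution: c_1X_1 + c_2X_2.

x(t) = c_1e^(-2t)cos(4t) + c_2e^(-2t)sin(4t), z(t) = c_1e^(-2t)sin(4t) + 2c_1e^(-2t)cos(4t) + 2c_2e^(-2t)sin(4t) - c_2e^(-2t)cos(4t)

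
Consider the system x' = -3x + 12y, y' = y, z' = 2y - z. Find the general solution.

x(t) = c_1e^(-3t) + 3c_2e^(t), y(t) = c_2e^(t), z(t) = c_2e^(t) + c_3e^(-t)

Coefficient matrix A = [[-3, 12, 0], [0, 1, 0], [0, 2, -1]].
det(A - λI) = 0 gives eigenvalues λ = -3, 1, -1.
For λ=-3: eigenvector (1,0,0).
For λ=1: eigenvector (3,1,1).
For λ=-1: eigenvector (0,0,1).
General solution: c_1e^(-3t)(1,0,0) + c_2e^(t)(3,1,1) + c_3e^(-t)(0,0,1).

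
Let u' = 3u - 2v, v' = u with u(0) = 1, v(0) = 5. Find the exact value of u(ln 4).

-92

A = [[3,-2],[1,0]]; eigenvalues λ = 1, 2.
Eigenvectors: (-1,-1) for λ=1, (2,1) for λ=2.
From the initial condition, c_1 = -9, c_2 = -4.
u(ln 4) = (-9)(4^1)(-1) + (-4)(4^2)(2) = -92.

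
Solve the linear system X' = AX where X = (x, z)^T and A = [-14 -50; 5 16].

x(t) = c_1e^(t)sin(5t) + 3c_1e^(t)cos(5t) + 3c_2e^(t)sin(5t) - c_2e^(t)cos(5t), z(t) = -c_1e^(t)cos(5t) - c_2e^(t)sin(5t)

Coefficient matrix A = [[-14, -50], [5, 16]].
Characteristic polynomial det(A - λI) = λ^2 - 2λ + 26 = 0.
Eigenvalues λ = 1 ± 5i (complex conjugate pair).
For λ=1+5i: an eigenvector is (3,-1) - i(1,0) = (3 - i, -1).
A real fundamental pair from Re and Im of e^((1+5i)t)v: X_1 = e^(t)(cos(5t)·(3,-1) + sin(5t)·(1,0)), X_2 = e^(t)(sin(5t)·(3,-1) - cos(5t)·(1,0)).
General solution: c_1X_1 + c_2X_2.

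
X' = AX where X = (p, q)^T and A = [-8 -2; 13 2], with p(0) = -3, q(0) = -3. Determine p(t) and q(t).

p(t) = 21e^(-3t)sin(t) - 3e^(-3t)cos(t), q(t) = -54e^(-3t)sin(t) - 3e^(-3t)cos(t)

Coefficient matrix A = [[-8, -2], [13, 2]].
Characteristic polynomial det(A - λI) = λ^2 + 6λ + 10 = 0.
Eigenvalues λ = -3 ± i (complex conjugate pair).
For λ=-3+i: an eigenvector is (1,-3) - i(1,-2) = (1 - i, -3 + 2i).
A real fundamental pair from Re and Im of e^((-3+i)t)v: X_1 = e^(-3t)(cos(t)·(1,-3) + sin(t)·(1,-2)), X_2 = e^(-3t)(sin(t)·(1,-3) - cos(t)·(1,-2)).
General solution: C_1X_1 + C_2X_2.
Applying p(0)=-3, q(0)=-3 gives C_1=9, C_2=12.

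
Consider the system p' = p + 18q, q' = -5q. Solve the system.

Coefficient matrix A = [[1, 18], [0, -5]].
Characteristic polynomial det(A - λI) = λ^2 + 4λ - 5 = 0.
Eigenvalues λ = -5, 1.
For λ=-5: (A-λI) row 1 is [6, 18], so an eigenvector is (3, -1).
For λ=1: (A-λI) row 1 is [0, 18], so an eigenvector is (-1, 0).
General solution: c_1e^(-5t)(3,-1) + c_2e^(t)(-1,0).

p(t) = 3c_1e^(-5t) - c_2e^(t), q(t) = -c_1e^(-5t)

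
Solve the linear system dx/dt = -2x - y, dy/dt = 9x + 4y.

x(t) = -C_1e^(t) - C_2te^(t) + C_2e^(t), y(t) = 3C_1e^(t) + 3C_2te^(t) - 2C_2e^(t)

Coefficient matrix A = [[-2, -1], [9, 4]].
Characteristic polynomial det(A - λI) = λ^2 - 2λ + 1 = 0.
Single eigenvalue λ = 1 with algebraic multiplicity 2.
Eigenvector v = (-1,3); generalized eigenvector w with (A-λI)w=v is (1,-2).
General solution: e^(t)[C_1·v + C_2·(t·v + w)].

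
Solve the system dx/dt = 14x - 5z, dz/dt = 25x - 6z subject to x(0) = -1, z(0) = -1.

x(t) = -e^(4t)sin(5t) - e^(4t)cos(5t), z(t) = -3e^(4t)sin(5t) - e^(4t)cos(5t)

Coefficient matrix A = [[14, -5], [25, -6]].
Characteristic polynomial det(A - λI) = λ^2 - 8λ + 41 = 0.
Eigenvalues λ = 4 ± 5i (complex conjugate pair).
For λ=4+5i: an eigenvector is (-1,-2) - i(0,-1) = (-1, -2 + i).
A real fundamental pair from Re and Im of e^((4+5i)t)v: X_1 = e^(4t)(cos(5t)·(-1,-2) + sin(5t)·(0,-1)), X_2 = e^(4t)(sin(5t)·(-1,-2) - cos(5t)·(0,-1)).
General solution: K_1X_1 + K_2X_2.
Applying x(0)=-1, z(0)=-1 gives K_1=1, K_2=1.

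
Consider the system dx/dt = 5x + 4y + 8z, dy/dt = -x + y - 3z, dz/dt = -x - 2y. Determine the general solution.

x(t) = 4C_1e^(2t) - 3C_2e^(t) - 2C_3e^(3t), y(t) = -C_1e^(2t) + C_2e^(t) + C_3e^(3t), z(t) = -C_1e^(2t) + C_2e^(t)

Coefficient matrix A = [[5, 4, 8], [-1, 1, -3], [-1, -2, 0]].
det(A - λI) = 0 gives eigenvalues λ = 2, 1, 3.
For λ=2: eigenvector (4,-1,-1).
For λ=1: eigenvector (-3,1,1).
For λ=3: eigenvector (-2,1,0).
General solution: C_1e^(2t)(4,-1,-1) + C_2e^(t)(-3,1,1) + C_3e^(3t)(-2,1,0).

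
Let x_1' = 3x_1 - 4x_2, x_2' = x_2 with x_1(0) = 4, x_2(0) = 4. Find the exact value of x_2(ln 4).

A = [[3,-4],[0,1]]; eigenvalues λ = 3, 1.
Eigenvectors: (1,0) for λ=3, (-2,-1) for λ=1.
From the initial condition, c_1 = -4, c_2 = -4.
x_2(ln 4) = (-4)(4^3)(0) + (-4)(4^1)(-1) = 16.

16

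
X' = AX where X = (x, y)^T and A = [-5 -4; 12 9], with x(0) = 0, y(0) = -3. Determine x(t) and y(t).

x(t) = 6e^(3t) - 6e^(t), y(t) = -12e^(3t) + 9e^(t)

Coefficient matrix A = [[-5, -4], [12, 9]].
Characteristic polynomial det(A - λI) = λ^2 - 4λ + 3 = 0.
Eigenvalues λ = 3, 1.
For λ=3: (A-λI) row 1 is [-8, -4], so an eigenvector is (-1, 2).
For λ=1: (A-λI) row 1 is [-6, -4], so an eigenvector is (2, -3).
General solution: C_1e^(3t)(-1,2) + C_2e^(t)(2,-3).
Applying x(0)=0, y(0)=-3 gives C_1=-6, C_2=-3.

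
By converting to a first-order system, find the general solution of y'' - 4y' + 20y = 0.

y(t) = K_1e^(2t)cos(4t) + K_2e^(2t)sin(4t)

Let x_1 = y, x_2 = y'. Then x_1' = x_2 and x_2' = -20x_1 + 4x_2.
A = [[0,1],[-20,4]]; det(A-λI) = λ^2 - 4λ + 20.
Eigenvalues λ = 2 ± 4i.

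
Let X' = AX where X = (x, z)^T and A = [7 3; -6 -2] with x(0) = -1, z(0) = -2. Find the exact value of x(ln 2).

-58

A = [[7,3],[-6,-2]]; eigenvalues λ = 4, 1.
Eigenvectors: (-1,1) for λ=4, (1,-2) for λ=1.
From the initial condition, c_1 = 4, c_2 = 3.
x(ln 2) = (4)(2^4)(-1) + (3)(2^1)(1) = -58.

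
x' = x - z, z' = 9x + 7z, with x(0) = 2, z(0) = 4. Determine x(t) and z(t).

Coefficient matrix A = [[1, -1], [9, 7]].
Characteristic polynomial det(A - λI) = λ^2 - 8λ + 16 = 0.
Single eigenvalue λ = 4 with algebraic multiplicity 2.
Eigenvector v = (1,-3); generalized eigenvector w with (A-λI)w=v is (-1,2).
General solution: e^(4t)[c_1·v + c_2·(t·v + w)].
Applying x(0)=2, z(0)=4 gives c_1=-8, c_2=-10.

x(t) = -10te^(4t) + 2e^(4t), z(t) = 30te^(4t) + 4e^(4t)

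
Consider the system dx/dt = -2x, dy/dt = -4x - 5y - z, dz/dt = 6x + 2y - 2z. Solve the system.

Coefficient matrix A = [[-2, 0, 0], [-4, -5, -1], [6, 2, -2]].
det(A - λI) = 0 gives eigenvalues λ = -2, -3, -4.
For λ=-2: eigenvector (1,-3,5).
For λ=-3: eigenvector (0,-1,2).
For λ=-4: eigenvector (0,-1,1).
General solution: C_1e^(-2t)(1,-3,5) + C_2e^(-3t)(0,-1,2) + C_3e^(-4t)(0,-1,1).

x(t) = C_1e^(-2t), y(t) = -3C_1e^(-2t) - C_2e^(-3t) - C_3e^(-4t), z(t) = 5C_1e^(-2t) + 2C_2e^(-3t) + C_3e^(-4t)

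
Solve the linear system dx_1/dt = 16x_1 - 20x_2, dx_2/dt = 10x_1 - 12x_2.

Coefficient matrix A = [[16, -20], [10, -12]].
Characteristic polynomial det(A - λI) = λ^2 - 4λ + 8 = 0.
Eigenvalues λ = 2 ± 2i (complex conjugate pair).
For λ=2+2i: an eigenvector is (1,1) - i(-3,-2) = (1 + 3i, 1 + 2i).
A real fundamental pair from Re and Im of e^((2+2i)t)v: X_1 = e^(2t)(cos(2t)·(1,1) + sin(2t)·(-3,-2)), X_2 = e^(2t)(sin(2t)·(1,1) - cos(2t)·(-3,-2)).
General solution: C_1X_1 + C_2X_2.

x_1(t) = -3C_1e^(2t)sin(2t) + C_1e^(2t)cos(2t) + C_2e^(2t)sin(2t) + 3C_2e^(2t)cos(2t), x_2(t) = -2C_1e^(2t)sin(2t) + C_1e^(2t)cos(2t) + C_2e^(2t)sin(2t) + 2C_2e^(2t)cos(2t)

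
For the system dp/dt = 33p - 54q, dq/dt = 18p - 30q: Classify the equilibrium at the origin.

saddle

A = [[33,-54],[18,-30]]; det(A-λI) = λ^2 - 3λ - 18.
λ = -3, 6: opposite signs.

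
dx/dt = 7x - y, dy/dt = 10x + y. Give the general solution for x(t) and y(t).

Coefficient matrix A = [[7, -1], [10, 1]].
Characteristic polynomial det(A - λI) = λ^2 - 8λ + 17 = 0.
Eigenvalues λ = 4 ± i (complex conjugate pair).
For λ=4+i: an eigenvector is (-1,-3) - i(0,-1) = (-1, -3 + i).
A real fundamental pair from Re and Im of e^((4+i)t)v: X_1 = e^(4t)(cos(t)·(-1,-3) + sin(t)·(0,-1)), X_2 = e^(4t)(sin(t)·(-1,-3) - cos(t)·(0,-1)).
General solution: c_1X_1 + c_2X_2.

x(t) = -c_1e^(4t)cos(t) - c_2e^(4t)sin(t), y(t) = -c_1e^(4t)sin(t) - 3c_1e^(4t)cos(t) - 3c_2e^(4t)sin(t) + c_2e^(4t)cos(t)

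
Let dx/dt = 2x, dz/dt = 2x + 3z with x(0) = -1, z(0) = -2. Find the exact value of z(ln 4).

-224

A = [[2,0],[2,3]]; eigenvalues λ = 2, 3.
Eigenvectors: (-1,2) for λ=2, (0,-1) for λ=3.
From the initial condition, c_1 = 1, c_2 = 4.
z(ln 4) = (1)(4^2)(2) + (4)(4^3)(-1) = -224.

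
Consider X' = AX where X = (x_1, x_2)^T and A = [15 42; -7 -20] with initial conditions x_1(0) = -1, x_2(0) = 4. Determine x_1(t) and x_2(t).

x_1(t) = 21e^(t) - 22e^(-6t), x_2(t) = -7e^(t) + 11e^(-6t)

Coefficient matrix A = [[15, 42], [-7, -20]].
Characteristic polynomial det(A - λI) = λ^2 + 5λ - 6 = 0.
Eigenvalues λ = -6, 1.
For λ=-6: (A-λI) row 1 is [21, 42], so an eigenvector is (-2, 1).
For λ=1: (A-λI) row 1 is [14, 42], so an eigenvector is (3, -1).
General solution: K_1e^(-6t)(-2,1) + K_2e^(t)(3,-1).
Applying x_1(0)=-1, x_2(0)=4 gives K_1=11, K_2=7.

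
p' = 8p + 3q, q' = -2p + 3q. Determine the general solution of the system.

Coefficient matrix A = [[8, 3], [-2, 3]].
Characteristic polynomial det(A - λI) = λ^2 - 11λ + 30 = 0.
Eigenvalues λ = 5, 6.
For λ=5: (A-λI) row 1 is [3, 3], so an eigenvector is (-1, 1).
For λ=6: (A-λI) row 1 is [2, 3], so an eigenvector is (3, -2).
General solution: C_1e^(5t)(-1,1) + C_2e^(6t)(3,-2).

p(t) = -C_1e^(5t) + 3C_2e^(6t), q(t) = C_1e^(5t) - 2C_2e^(6t)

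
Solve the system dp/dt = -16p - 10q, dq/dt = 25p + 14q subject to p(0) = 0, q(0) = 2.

p(t) = -4e^(-t)sin(5t), q(t) = 6e^(-t)sin(5t) + 2e^(-t)cos(5t)

Coefficient matrix A = [[-16, -10], [25, 14]].
Characteristic polynomial det(A - λI) = λ^2 + 2λ + 26 = 0.
Eigenvalues λ = -1 ± 5i (complex conjugate pair).
For λ=-1+5i: an eigenvector is (1,-1) - i(-1,2) = (1 + i, -1 - 2i).
A real fundamental pair from Re and Im of e^((-1+5i)t)v: X_1 = e^(-t)(cos(5t)·(1,-1) + sin(5t)·(-1,2)), X_2 = e^(-t)(sin(5t)·(1,-1) - cos(5t)·(-1,2)).
General solution: c_1X_1 + c_2X_2.
Applying p(0)=0, q(0)=2 gives c_1=2, c_2=-2.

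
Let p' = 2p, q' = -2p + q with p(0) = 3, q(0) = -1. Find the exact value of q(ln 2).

A = [[2,0],[-2,1]]; eigenvalues λ = 1, 2.
Eigenvectors: (0,1) for λ=1, (-1,2) for λ=2.
From the initial condition, c_1 = 5, c_2 = -3.
q(ln 2) = (5)(2^1)(1) + (-3)(2^2)(2) = -14.

-14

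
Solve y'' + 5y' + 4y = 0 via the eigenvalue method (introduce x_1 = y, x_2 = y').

Let x_1 = y, x_2 = y'. Then x_1' = x_2 and x_2' = -4x_1 - 5x_2.
A = [[0,1],[-4,-5]]; det(A-λI) = λ^2 + 5λ + 4.
Eigenvalues λ = -4, -1 with eigenvectors (1,-4), (1,-1).

y(t) = K_1e^(-4t) + K_2e^(-t)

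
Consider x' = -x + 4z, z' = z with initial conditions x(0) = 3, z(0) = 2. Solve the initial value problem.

Coefficient matrix A = [[-1, 4], [0, 1]].
Characteristic polynomial det(A - λI) = λ^2 - 1 = 0.
Eigenvalues λ = 1, -1.
For λ=1: (A-λI) row 1 is [-2, 4], so an eigenvector is (2, 1).
For λ=-1: (A-λI) row 1 is [0, 4], so an eigenvector is (-1, 0).
General solution: C_1e^(t)(2,1) + C_2e^(-t)(-1,0).
Applying x(0)=3, z(0)=2 gives C_1=2, C_2=1.

x(t) = 4e^(t) - e^(-t), z(t) = 2e^(t)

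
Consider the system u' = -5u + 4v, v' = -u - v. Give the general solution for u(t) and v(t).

Coefficient matrix A = [[-5, 4], [-1, -1]].
Characteristic polynomial det(A - λI) = λ^2 + 6λ + 9 = 0.
Single eigenvalue λ = -3 with algebraic multiplicity 2.
Eigenvector v = (2,1); generalized eigenvector w with (A-λI)w=v is (-3,-1).
General solution: e^(-3t)[K_1·v + K_2·(t·v + w)].

u(t) = 2K_1e^(-3t) + 2K_2te^(-3t) - 3K_2e^(-3t), v(t) = K_1e^(-3t) + K_2te^(-3t) - K_2e^(-3t)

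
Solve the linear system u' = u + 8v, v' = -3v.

Coefficient matrix A = [[1, 8], [0, -3]].
Characteristic polynomial det(A - λI) = λ^2 + 2λ - 3 = 0.
Eigenvalues λ = 1, -3.
For λ=1: (A-λI) row 1 is [0, 8], so an eigenvector is (-1, 0).
For λ=-3: (A-λI) row 1 is [4, 8], so an eigenvector is (-2, 1).
General solution: K_1e^(t)(-1,0) + K_2e^(-3t)(-2,1).

u(t) = -K_1e^(t) - 2K_2e^(-3t), v(t) = K_2e^(-3t)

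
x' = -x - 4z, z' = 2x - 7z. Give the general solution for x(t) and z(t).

Coefficient matrix A = [[-1, -4], [2, -7]].
Characteristic polynomial det(A - λI) = λ^2 + 8λ + 15 = 0.
Eigenvalues λ = -3, -5.
For λ=-3: (A-λI) row 1 is [2, -4], so an eigenvector is (2, 1).
For λ=-5: (A-λI) row 1 is [4, -4], so an eigenvector is (1, 1).
General solution: c_1e^(-3t)(2,1) + c_2e^(-5t)(1,1).

x(t) = 2c_1e^(-3t) + c_2e^(-5t), z(t) = c_1e^(-3t) + c_2e^(-5t)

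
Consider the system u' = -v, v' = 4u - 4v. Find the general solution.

Coefficient matrix A = [[0, -1], [4, -4]].
Characteristic polynomial det(A - λI) = λ^2 + 4λ + 4 = 0.
Single eigenvalue λ = -2 with algebraic multiplicity 2.
Eigenvector v = (-1,-2); generalized eigenvector w with (A-λI)w=v is (-1,-1).
General solution: e^(-2t)[c_1·v + c_2·(t·v + w)].

u(t) = -c_1e^(-2t) - c_2te^(-2t) - c_2e^(-2t), v(t) = -2c_1e^(-2t) - 2c_2te^(-2t) - c_2e^(-2t)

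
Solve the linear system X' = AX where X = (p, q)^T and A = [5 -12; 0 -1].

p(t) = 2c_1e^(-t) + c_2e^(5t), q(t) = c_1e^(-t)

Coefficient matrix A = [[5, -12], [0, -1]].
Characteristic polynomial det(A - λI) = λ^2 - 4λ - 5 = 0.
Eigenvalues λ = -1, 5.
For λ=-1: (A-λI) row 1 is [6, -12], so an eigenvector is (2, 1).
For λ=5: (A-λI) row 1 is [0, -12], so an eigenvector is (1, 0).
General solution: c_1e^(-t)(2,1) + c_2e^(5t)(1,0).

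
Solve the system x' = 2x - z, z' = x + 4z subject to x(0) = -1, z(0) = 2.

Coefficient matrix A = [[2, -1], [1, 4]].
Characteristic polynomial det(A - λI) = λ^2 - 6λ + 9 = 0.
Single eigenvalue λ = 3 with algebraic multiplicity 2.
Eigenvector v = (1,-1); generalized eigenvector w with (A-λI)w=v is (2,-3).
General solution: e^(3t)[C_1·v + C_2·(t·v + w)].
Applying x(0)=-1, z(0)=2 gives C_1=1, C_2=-1.

x(t) = -te^(3t) - e^(3t), z(t) = te^(3t) + 2e^(3t)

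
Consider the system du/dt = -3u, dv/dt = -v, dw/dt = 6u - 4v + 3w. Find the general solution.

u(t) = K_1e^(-3t), v(t) = K_2e^(-t), w(t) = -K_1e^(-3t) + K_2e^(-t) + K_3e^(3t)

Coefficient matrix A = [[-3, 0, 0], [0, -1, 0], [6, -4, 3]].
det(A - λI) = 0 gives eigenvalues λ = -3, -1, 3.
For λ=-3: eigenvector (1,0,-1).
For λ=-1: eigenvector (0,1,1).
For λ=3: eigenvector (0,0,1).
General solution: K_1e^(-3t)(1,0,-1) + K_2e^(-t)(0,1,1) + K_3e^(3t)(0,0,1).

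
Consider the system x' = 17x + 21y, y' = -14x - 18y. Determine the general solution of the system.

Coefficient matrix A = [[17, 21], [-14, -18]].
Characteristic polynomial det(A - λI) = λ^2 + λ - 12 = 0.
Eigenvalues λ = 3, -4.
For λ=3: (A-λI) row 1 is [14, 21], so an eigenvector is (-3, 2).
For λ=-4: (A-λI) row 1 is [21, 21], so an eigenvector is (-1, 1).
General solution: K_1e^(3t)(-3,2) + K_2e^(-4t)(-1,1).

x(t) = -3K_1e^(3t) - K_2e^(-4t), y(t) = 2K_1e^(3t) + K_2e^(-4t)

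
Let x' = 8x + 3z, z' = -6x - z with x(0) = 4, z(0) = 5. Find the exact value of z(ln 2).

A = [[8,3],[-6,-1]]; eigenvalues λ = 5, 2.
Eigenvectors: (-1,1) for λ=5, (-1,2) for λ=2.
From the initial condition, c_1 = -13, c_2 = 9.
z(ln 2) = (-13)(2^5)(1) + (9)(2^2)(2) = -344.

-344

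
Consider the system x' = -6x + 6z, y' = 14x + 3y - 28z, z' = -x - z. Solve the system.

Coefficient matrix A = [[-6, 0, 6], [14, 3, -28], [-1, 0, -1]].
det(A - λI) = 0 gives eigenvalues λ = -4, -3, 3.
For λ=-4: eigenvector (3,-2,1).
For λ=-3: eigenvector (2,0,1).
For λ=3: eigenvector (0,1,0).
General solution: K_1e^(-4t)(3,-2,1) + K_2e^(-3t)(2,0,1) + K_3e^(3t)(0,1,0).

x(t) = 3K_1e^(-4t) + 2K_2e^(-3t), y(t) = -2K_1e^(-4t) + K_3e^(3t), z(t) = K_1e^(-4t) + K_2e^(-3t)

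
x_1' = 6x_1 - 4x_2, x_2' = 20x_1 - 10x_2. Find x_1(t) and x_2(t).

x_1(t) = -c_1e^(-2t)cos(4t) - c_2e^(-2t)sin(4t), x_2(t) = -c_1e^(-2t)sin(4t) - 2c_1e^(-2t)cos(4t) - 2c_2e^(-2t)sin(4t) + c_2e^(-2t)cos(4t)

Coefficient matrix A = [[6, -4], [20, -10]].
Characteristic polynomial det(A - λI) = λ^2 + 4λ + 20 = 0.
Eigenvalues λ = -2 ± 4i (complex conjugate pair).
For λ=-2+4i: an eigenvector is (-1,-2) - i(0,-1) = (-1, -2 + i).
A real fundamental pair from Re and Im of e^((-2+4i)t)v: X_1 = e^(-2t)(cos(4t)·(-1,-2) + sin(4t)·(0,-1)), X_2 = e^(-2t)(sin(4t)·(-1,-2) - cos(4t)·(0,-1)).
General solution: c_1X_1 + c_2X_2.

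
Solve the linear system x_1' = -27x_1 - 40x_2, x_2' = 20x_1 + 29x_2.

x_1(t) = 3c_1e^(t)sin(4t) + c_1e^(t)cos(4t) + c_2e^(t)sin(4t) - 3c_2e^(t)cos(4t), x_2(t) = -2c_1e^(t)sin(4t) - c_1e^(t)cos(4t) - c_2e^(t)sin(4t) + 2c_2e^(t)cos(4t)

Coefficient matrix A = [[-27, -40], [20, 29]].
Characteristic polynomial det(A - λI) = λ^2 - 2λ + 17 = 0.
Eigenvalues λ = 1 ± 4i (complex conjugate pair).
For λ=1+4i: an eigenvector is (1,-1) - i(3,-2) = (1 - 3i, -1 + 2i).
A real fundamental pair from Re and Im of e^((1+4i)t)v: X_1 = e^(t)(cos(4t)·(1,-1) + sin(4t)·(3,-2)), X_2 = e^(t)(sin(4t)·(1,-1) - cos(4t)·(3,-2)).
General solution: c_1X_1 + c_2X_2.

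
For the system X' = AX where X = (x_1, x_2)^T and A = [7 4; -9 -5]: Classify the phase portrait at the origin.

unstable improper node

A = [[7,4],[-9,-5]]; det(A-λI) = λ^2 - 2λ + 1.
repeated λ = 1 with a single eigenvector.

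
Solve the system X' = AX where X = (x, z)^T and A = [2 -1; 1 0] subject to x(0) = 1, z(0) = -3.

x(t) = 4te^(t) + e^(t), z(t) = 4te^(t) - 3e^(t)

Coefficient matrix A = [[2, -1], [1, 0]].
Characteristic polynomial det(A - λI) = λ^2 - 2λ + 1 = 0.
Single eigenvalue λ = 1 with algebraic multiplicity 2.
Eigenvector v = (-1,-1); generalized eigenvector w with (A-λI)w=v is (-3,-2).
General solution: e^(t)[C_1·v + C_2·(t·v + w)].
Applying x(0)=1, z(0)=-3 gives C_1=11, C_2=-4.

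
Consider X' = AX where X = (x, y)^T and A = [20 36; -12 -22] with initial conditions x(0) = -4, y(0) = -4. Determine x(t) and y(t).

Coefficient matrix A = [[20, 36], [-12, -22]].
Characteristic polynomial det(A - λI) = λ^2 + 2λ - 8 = 0.
Eigenvalues λ = 2, -4.
For λ=2: (A-λI) row 1 is [18, 36], so an eigenvector is (-2, 1).
For λ=-4: (A-λI) row 1 is [24, 36], so an eigenvector is (3, -2).
General solution: c_1e^(2t)(-2,1) + c_2e^(-4t)(3,-2).
Applying x(0)=-4, y(0)=-4 gives c_1=20, c_2=12.

x(t) = -40e^(2t) + 36e^(-4t), y(t) = 20e^(2t) - 24e^(-4t)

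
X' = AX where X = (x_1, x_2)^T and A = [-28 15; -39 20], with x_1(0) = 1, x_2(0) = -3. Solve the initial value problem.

x_1(t) = -23e^(-4t)sin(3t) + e^(-4t)cos(3t), x_2(t) = -37e^(-4t)sin(3t) - 3e^(-4t)cos(3t)

Coefficient matrix A = [[-28, 15], [-39, 20]].
Characteristic polynomial det(A - λI) = λ^2 + 8λ + 25 = 0.
Eigenvalues λ = -4 ± 3i (complex conjugate pair).
For λ=-4+3i: an eigenvector is (1,2) - i(2,3) = (1 - 2i, 2 - 3i).
A real fundamental pair from Re and Im of e^((-4+3i)t)v: X_1 = e^(-4t)(cos(3t)·(1,2) + sin(3t)·(2,3)), X_2 = e^(-4t)(sin(3t)·(1,2) - cos(3t)·(2,3)).
General solution: C_1X_1 + C_2X_2.
Applying x_1(0)=1, x_2(0)=-3 gives C_1=-9, C_2=-5.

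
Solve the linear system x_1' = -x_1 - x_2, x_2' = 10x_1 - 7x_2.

x_1(t) = c_1e^(-4t)cos(t) + c_2e^(-4t)sin(t), x_2(t) = c_1e^(-4t)sin(t) + 3c_1e^(-4t)cos(t) + 3c_2e^(-4t)sin(t) - c_2e^(-4t)cos(t)

Coefficient matrix A = [[-1, -1], [10, -7]].
Characteristic polynomial det(A - λI) = λ^2 + 8λ + 17 = 0.
Eigenvalues λ = -4 ± i (complex conjugate pair).
For λ=-4+i: an eigenvector is (1,3) - i(0,1) = (1, 3 - i).
A real fundamental pair from Re and Im of e^((-4+i)t)v: X_1 = e^(-4t)(cos(t)·(1,3) + sin(t)·(0,1)), X_2 = e^(-4t)(sin(t)·(1,3) - cos(t)·(0,1)).
General solution: c_1X_1 + c_2X_2.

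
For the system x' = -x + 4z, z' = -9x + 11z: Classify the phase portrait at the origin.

A = [[-1,4],[-9,11]]; det(A-λI) = λ^2 - 10λ + 25.
repeated λ = 5 with a single eigenvector.

unstable improper node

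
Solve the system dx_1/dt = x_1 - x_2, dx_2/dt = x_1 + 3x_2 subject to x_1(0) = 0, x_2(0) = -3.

x_1(t) = 3te^(2t), x_2(t) = -3te^(2t) - 3e^(2t)

Coefficient matrix A = [[1, -1], [1, 3]].
Characteristic polynomial det(A - λI) = λ^2 - 4λ + 4 = 0.
Single eigenvalue λ = 2 with algebraic multiplicity 2.
Eigenvector v = (1,-1); generalized eigenvector w with (A-λI)w=v is (1,-2).
General solution: e^(2t)[c_1·v + c_2·(t·v + w)].
Applying x_1(0)=0, x_2(0)=-3 gives c_1=-3, c_2=3.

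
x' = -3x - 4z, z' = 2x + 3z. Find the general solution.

Coefficient matrix A = [[-3, -4], [2, 3]].
Characteristic polynomial det(A - λI) = λ^2 - 1 = 0.
Eigenvalues λ = -1, 1.
For λ=-1: (A-λI) row 1 is [-2, -4], so an eigenvector is (2, -1).
For λ=1: (A-λI) row 1 is [-4, -4], so an eigenvector is (1, -1).
General solution: C_1e^(-t)(2,-1) + C_2e^(t)(1,-1).

x(t) = 2C_1e^(-t) + C_2e^(t), z(t) = -C_1e^(-t) - C_2e^(t)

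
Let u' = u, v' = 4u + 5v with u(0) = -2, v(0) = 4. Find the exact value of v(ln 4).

A = [[1,0],[4,5]]; eigenvalues λ = 1, 5.
Eigenvectors: (1,-1) for λ=1, (0,1) for λ=5.
From the initial condition, c_1 = -2, c_2 = 2.
v(ln 4) = (-2)(4^1)(-1) + (2)(4^5)(1) = 2056.

2056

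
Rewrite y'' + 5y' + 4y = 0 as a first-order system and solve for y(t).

y(t) = C_1e^(-4t) + C_2e^(-t)

Let x_1 = y, x_2 = y'. Then x_1' = x_2 and x_2' = -4x_1 - 5x_2.
A = [[0,1],[-4,-5]]; det(A-λI) = λ^2 + 5λ + 4.
Eigenvalues λ = -4, -1 with eigenvectors (1,-4), (1,-1).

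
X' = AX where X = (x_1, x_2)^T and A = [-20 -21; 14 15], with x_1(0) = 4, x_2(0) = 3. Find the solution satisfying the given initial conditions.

Coefficient matrix A = [[-20, -21], [14, 15]].
Characteristic polynomial det(A - λI) = λ^2 + 5λ - 6 = 0.
Eigenvalues λ = 1, -6.
For λ=1: (A-λI) row 1 is [-21, -21], so an eigenvector is (-1, 1).
For λ=-6: (A-λI) row 1 is [-14, -21], so an eigenvector is (3, -2).
General solution: c_1e^(t)(-1,1) + c_2e^(-6t)(3,-2).
Applying x_1(0)=4, x_2(0)=3 gives c_1=17, c_2=7.

x_1(t) = -17e^(t) + 21e^(-6t), x_2(t) = 17e^(t) - 14e^(-6t)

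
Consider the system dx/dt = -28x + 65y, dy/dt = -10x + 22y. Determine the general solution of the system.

Coefficient matrix A = [[-28, 65], [-10, 22]].
Characteristic polynomial det(A - λI) = λ^2 + 6λ + 34 = 0.
Eigenvalues λ = -3 ± 5i (complex conjugate pair).
For λ=-3+5i: an eigenvector is (2,1) - i(3,1) = (2 - 3i, 1 - i).
A real fundamental pair from Re and Im of e^((-3+5i)t)v: X_1 = e^(-3t)(cos(5t)·(2,1) + sin(5t)·(3,1)), X_2 = e^(-3t)(sin(5t)·(2,1) - cos(5t)·(3,1)).
General solution: c_1X_1 + c_2X_2.

x(t) = 3c_1e^(-3t)sin(5t) + 2c_1e^(-3t)cos(5t) + 2c_2e^(-3t)sin(5t) - 3c_2e^(-3t)cos(5t), y(t) = c_1e^(-3t)sin(5t) + c_1e^(-3t)cos(5t) + c_2e^(-3t)sin(5t) - c_2e^(-3t)cos(5t)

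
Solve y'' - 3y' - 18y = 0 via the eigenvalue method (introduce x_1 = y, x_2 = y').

y(t) = K_1e^(6t) + K_2e^(-3t)

Let x_1 = y, x_2 = y'. Then x_1' = x_2 and x_2' = 18x_1 + 3x_2.
A = [[0,1],[18,3]]; det(A-λI) = λ^2 - 3λ - 18.
Eigenvalues λ = 6, -3 with eigenvectors (1,6), (1,-3).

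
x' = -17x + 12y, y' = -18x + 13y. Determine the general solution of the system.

Coefficient matrix A = [[-17, 12], [-18, 13]].
Characteristic polynomial det(A - λI) = λ^2 + 4λ - 5 = 0.
Eigenvalues λ = 1, -5.
For λ=1: (A-λI) row 1 is [-18, 12], so an eigenvector is (2, 3).
For λ=-5: (A-λI) row 1 is [-12, 12], so an eigenvector is (-1, -1).
General solution: K_1e^(t)(2,3) + K_2e^(-5t)(-1,-1).

x(t) = 2K_1e^(t) - K_2e^(-5t), y(t) = 3K_1e^(t) - K_2e^(-5t)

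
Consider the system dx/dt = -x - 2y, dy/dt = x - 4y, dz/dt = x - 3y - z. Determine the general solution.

x(t) = C_1e^(-3t) - 2C_2e^(-2t), y(t) = C_1e^(-3t) - C_2e^(-2t), z(t) = C_1e^(-3t) - C_2e^(-2t) + C_3e^(-t)

Coefficient matrix A = [[-1, -2, 0], [1, -4, 0], [1, -3, -1]].
det(A - λI) = 0 gives eigenvalues λ = -3, -2, -1.
For λ=-3: eigenvector (1,1,1).
For λ=-2: eigenvector (-2,-1,-1).
For λ=-1: eigenvector (0,0,1).
General solution: C_1e^(-3t)(1,1,1) + C_2e^(-2t)(-2,-1,-1) + C_3e^(-t)(0,0,1).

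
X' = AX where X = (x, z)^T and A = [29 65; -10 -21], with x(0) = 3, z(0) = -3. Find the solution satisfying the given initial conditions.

x(t) = -24e^(4t)sin(5t) + 3e^(4t)cos(5t), z(t) = 9e^(4t)sin(5t) - 3e^(4t)cos(5t)

Coefficient matrix A = [[29, 65], [-10, -21]].
Characteristic polynomial det(A - λI) = λ^2 - 8λ + 41 = 0.
Eigenvalues λ = 4 ± 5i (complex conjugate pair).
For λ=4+5i: an eigenvector is (3,-1) - i(2,-1) = (3 - 2i, -1 + i).
A real fundamental pair from Re and Im of e^((4+5i)t)v: X_1 = e^(4t)(cos(5t)·(3,-1) + sin(5t)·(2,-1)), X_2 = e^(4t)(sin(5t)·(3,-1) - cos(5t)·(2,-1)).
General solution: C_1X_1 + C_2X_2.
Applying x(0)=3, z(0)=-3 gives C_1=-3, C_2=-6.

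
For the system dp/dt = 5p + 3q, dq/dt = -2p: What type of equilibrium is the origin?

unstable node

A = [[5,3],[-2,0]]; det(A-λI) = λ^2 - 5λ + 6.
λ = 2, 3: both positive.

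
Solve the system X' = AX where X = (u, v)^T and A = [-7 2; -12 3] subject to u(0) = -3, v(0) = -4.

Coefficient matrix A = [[-7, 2], [-12, 3]].
Characteristic polynomial det(A - λI) = λ^2 + 4λ + 3 = 0.
Eigenvalues λ = -1, -3.
For λ=-1: (A-λI) row 1 is [-6, 2], so an eigenvector is (1, 3).
For λ=-3: (A-λI) row 1 is [-4, 2], so an eigenvector is (1, 2).
General solution: C_1e^(-t)(1,3) + C_2e^(-3t)(1,2).
Applying u(0)=-3, v(0)=-4 gives C_1=2, C_2=-5.

u(t) = 2e^(-t) - 5e^(-3t), v(t) = 6e^(-t) - 10e^(-3t)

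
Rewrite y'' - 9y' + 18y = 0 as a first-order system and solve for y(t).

Let x_1 = y, x_2 = y'. Then x_1' = x_2 and x_2' = -18x_1 + 9x_2.
A = [[0,1],[-18,9]]; det(A-λI) = λ^2 - 9λ + 18.
Eigenvalues λ = 6, 3 with eigenvectors (1,6), (1,3).

y(t) = c_1e^(6t) + c_2e^(3t)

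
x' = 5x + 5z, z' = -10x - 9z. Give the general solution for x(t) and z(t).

x(t) = C_1e^(-2t)sin(t) - 2C_1e^(-2t)cos(t) - 2C_2e^(-2t)sin(t) - C_2e^(-2t)cos(t), z(t) = -C_1e^(-2t)sin(t) + 3C_1e^(-2t)cos(t) + 3C_2e^(-2t)sin(t) + C_2e^(-2t)cos(t)

Coefficient matrix A = [[5, 5], [-10, -9]].
Characteristic polynomial det(A - λI) = λ^2 + 4λ + 5 = 0.
Eigenvalues λ = -2 ± i (complex conjugate pair).
For λ=-2+i: an eigenvector is (-2,3) - i(1,-1) = (-2 - i, 3 + i).
A real fundamental pair from Re and Im of e^((-2+i)t)v: X_1 = e^(-2t)(cos(t)·(-2,3) + sin(t)·(1,-1)), X_2 = e^(-2t)(sin(t)·(-2,3) - cos(t)·(1,-1)).
General solution: C_1X_1 + C_2X_2.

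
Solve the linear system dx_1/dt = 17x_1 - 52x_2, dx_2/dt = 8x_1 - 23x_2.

x_1(t) = 2C_1e^(-3t)sin(4t) + 3C_1e^(-3t)cos(4t) + 3C_2e^(-3t)sin(4t) - 2C_2e^(-3t)cos(4t), x_2(t) = C_1e^(-3t)sin(4t) + C_1e^(-3t)cos(4t) + C_2e^(-3t)sin(4t) - C_2e^(-3t)cos(4t)

Coefficient matrix A = [[17, -52], [8, -23]].
Characteristic polynomial det(A - λI) = λ^2 + 6λ + 25 = 0.
Eigenvalues λ = -3 ± 4i (complex conjugate pair).
For λ=-3+4i: an eigenvector is (3,1) - i(2,1) = (3 - 2i, 1 - i).
A real fundamental pair from Re and Im of e^((-3+4i)t)v: X_1 = e^(-3t)(cos(4t)·(3,1) + sin(4t)·(2,1)), X_2 = e^(-3t)(sin(4t)·(3,1) - cos(4t)·(2,1)).
General solution: C_1X_1 + C_2X_2.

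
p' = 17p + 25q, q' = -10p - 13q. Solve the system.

p(t) = -C_1e^(2t)sin(5t) - 2C_1e^(2t)cos(5t) - 2C_2e^(2t)sin(5t) + C_2e^(2t)cos(5t), q(t) = C_1e^(2t)sin(5t) + C_1e^(2t)cos(5t) + C_2e^(2t)sin(5t) - C_2e^(2t)cos(5t)

Coefficient matrix A = [[17, 25], [-10, -13]].
Characteristic polynomial det(A - λI) = λ^2 - 4λ + 29 = 0.
Eigenvalues λ = 2 ± 5i (complex conjugate pair).
For λ=2+5i: an eigenvector is (-2,1) - i(-1,1) = (-2 + i, 1 - i).
A real fundamental pair from Re and Im of e^((2+5i)t)v: X_1 = e^(2t)(cos(5t)·(-2,1) + sin(5t)·(-1,1)), X_2 = e^(2t)(sin(5t)·(-2,1) - cos(5t)·(-1,1)).
General solution: C_1X_1 + C_2X_2.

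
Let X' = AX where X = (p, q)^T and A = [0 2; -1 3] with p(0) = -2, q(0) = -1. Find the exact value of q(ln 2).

-2

A = [[0,2],[-1,3]]; eigenvalues λ = 1, 2.
Eigenvectors: (2,1) for λ=1, (1,1) for λ=2.
From the initial condition, c_1 = -1, c_2 = 0.
q(ln 2) = (-1)(2^1)(1) + (0)(2^2)(1) = -2.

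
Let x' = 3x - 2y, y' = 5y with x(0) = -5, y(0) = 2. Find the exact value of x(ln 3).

-567

A = [[3,-2],[0,5]]; eigenvalues λ = 5, 3.
Eigenvectors: (-1,1) for λ=5, (1,0) for λ=3.
From the initial condition, c_1 = 2, c_2 = -3.
x(ln 3) = (2)(3^5)(-1) + (-3)(3^3)(1) = -567.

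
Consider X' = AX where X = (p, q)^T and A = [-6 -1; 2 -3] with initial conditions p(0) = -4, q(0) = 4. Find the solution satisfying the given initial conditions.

Coefficient matrix A = [[-6, -1], [2, -3]].
Characteristic polynomial det(A - λI) = λ^2 + 9λ + 20 = 0.
Eigenvalues λ = -5, -4.
For λ=-5: (A-λI) row 1 is [-1, -1], so an eigenvector is (-1, 1).
For λ=-4: (A-λI) row 1 is [-2, -1], so an eigenvector is (-1, 2).
General solution: c_1e^(-5t)(-1,1) + c_2e^(-4t)(-1,2).
Applying p(0)=-4, q(0)=4 gives c_1=4, c_2=0.

p(t) = -4e^(-5t), q(t) = 4e^(-5t)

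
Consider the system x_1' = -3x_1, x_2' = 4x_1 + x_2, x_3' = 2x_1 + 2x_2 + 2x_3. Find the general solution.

Coefficient matrix A = [[-3, 0, 0], [4, 1, 0], [2, 2, 2]].
det(A - λI) = 0 gives eigenvalues λ = 2, 1, -3.
For λ=2: eigenvector (0,0,1).
For λ=1: eigenvector (0,1,-2).
For λ=-3: eigenvector (1,-1,0).
General solution: c_1e^(2t)(0,0,1) + c_2e^(t)(0,1,-2) + c_3e^(-3t)(1,-1,0).

x_1(t) = c_3e^(-3t), x_2(t) = c_2e^(t) - c_3e^(-3t), x_3(t) = c_1e^(2t) - 2c_2e^(t)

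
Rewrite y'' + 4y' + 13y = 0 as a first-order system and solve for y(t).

Let x_1 = y, x_2 = y'. Then x_1' = x_2 and x_2' = -13x_1 - 4x_2.
A = [[0,1],[-13,-4]]; det(A-λI) = λ^2 + 4λ + 13.
Eigenvalues λ = -2 ± 3i.

y(t) = C_1e^(-2t)cos(3t) + C_2e^(-2t)sin(3t)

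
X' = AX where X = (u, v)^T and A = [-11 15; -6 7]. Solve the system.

Coefficient matrix A = [[-11, 15], [-6, 7]].
Characteristic polynomial det(A - λI) = λ^2 + 4λ + 13 = 0.
Eigenvalues λ = -2 ± 3i (complex conjugate pair).
For λ=-2+3i: an eigenvector is (2,1) - i(-1,-1) = (2 + i, 1 + i).
A real fundamental pair from Re and Im of e^((-2+3i)t)v: X_1 = e^(-2t)(cos(3t)·(2,1) + sin(3t)·(-1,-1)), X_2 = e^(-2t)(sin(3t)·(2,1) - cos(3t)·(-1,-1)).
General solution: K_1X_1 + K_2X_2.

u(t) = -K_1e^(-2t)sin(3t) + 2K_1e^(-2t)cos(3t) + 2K_2e^(-2t)sin(3t) + K_2e^(-2t)cos(3t), v(t) = -K_1e^(-2t)sin(3t) + K_1e^(-2t)cos(3t) + K_2e^(-2t)sin(3t) + K_2e^(-2t)cos(3t)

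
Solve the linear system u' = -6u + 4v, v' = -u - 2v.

Coefficient matrix A = [[-6, 4], [-1, -2]].
Characteristic polynomial det(A - λI) = λ^2 + 8λ + 16 = 0.
Single eigenvalue λ = -4 with algebraic multiplicity 2.
Eigenvector v = (-2,-1); generalized eigenvector w with (A-λI)w=v is (-1,-1).
General solution: e^(-4t)[C_1·v + C_2·(t·v + w)].

u(t) = -2C_1e^(-4t) - 2C_2te^(-4t) - C_2e^(-4t), v(t) = -C_1e^(-4t) - C_2te^(-4t) - C_2e^(-4t)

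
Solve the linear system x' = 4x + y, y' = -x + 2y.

x(t) = C_1e^(3t) + C_2te^(3t) + C_2e^(3t), y(t) = -C_1e^(3t) - C_2te^(3t)

Coefficient matrix A = [[4, 1], [-1, 2]].
Characteristic polynomial det(A - λI) = λ^2 - 6λ + 9 = 0.
Single eigenvalue λ = 3 with algebraic multiplicity 2.
Eigenvector v = (1,-1); generalized eigenvector w with (A-λI)w=v is (1,0).
General solution: e^(3t)[C_1·v + C_2·(t·v + w)].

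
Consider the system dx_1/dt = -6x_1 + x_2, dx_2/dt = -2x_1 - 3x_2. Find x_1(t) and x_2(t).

x_1(t) = C_1e^(-5t) + C_2e^(-4t), x_2(t) = C_1e^(-5t) + 2C_2e^(-4t)

Coefficient matrix A = [[-6, 1], [-2, -3]].
Characteristic polynomial det(A - λI) = λ^2 + 9λ + 20 = 0.
Eigenvalues λ = -5, -4.
For λ=-5: (A-λI) row 1 is [-1, 1], so an eigenvector is (1, 1).
For λ=-4: (A-λI) row 1 is [-2, 1], so an eigenvector is (1, 2).
General solution: C_1e^(-5t)(1,1) + C_2e^(-4t)(1,2).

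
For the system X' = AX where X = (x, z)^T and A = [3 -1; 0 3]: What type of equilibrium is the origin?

A = [[3,-1],[0,3]]; det(A-λI) = λ^2 - 6λ + 9.
repeated λ = 3 with a single eigenvector.

unstable improper node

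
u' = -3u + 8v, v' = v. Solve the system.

Coefficient matrix A = [[-3, 8], [0, 1]].
Characteristic polynomial det(A - λI) = λ^2 + 2λ - 3 = 0.
Eigenvalues λ = 1, -3.
For λ=1: (A-λI) row 1 is [-4, 8], so an eigenvector is (2, 1).
For λ=-3: (A-λI) row 1 is [0, 8], so an eigenvector is (-1, 0).
General solution: K_1e^(t)(2,1) + K_2e^(-3t)(-1,0).

u(t) = 2K_1e^(t) - K_2e^(-3t), v(t) = K_1e^(t)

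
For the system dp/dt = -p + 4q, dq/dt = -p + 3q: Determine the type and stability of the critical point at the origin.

A = [[-1,4],[-1,3]]; det(A-λI) = λ^2 - 2λ + 1.
repeated λ = 1 with a single eigenvector.

unstable improper node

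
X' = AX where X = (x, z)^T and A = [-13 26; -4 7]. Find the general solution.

x(t) = -2K_1e^(-3t)sin(2t) + 3K_1e^(-3t)cos(2t) + 3K_2e^(-3t)sin(2t) + 2K_2e^(-3t)cos(2t), z(t) = -K_1e^(-3t)sin(2t) + K_1e^(-3t)cos(2t) + K_2e^(-3t)sin(2t) + K_2e^(-3t)cos(2t)

Coefficient matrix A = [[-13, 26], [-4, 7]].
Characteristic polynomial det(A - λI) = λ^2 + 6λ + 13 = 0.
Eigenvalues λ = -3 ± 2i (complex conjugate pair).
For λ=-3+2i: an eigenvector is (3,1) - i(-2,-1) = (3 + 2i, 1 + i).
A real fundamental pair from Re and Im of e^((-3+2i)t)v: X_1 = e^(-3t)(cos(2t)·(3,1) + sin(2t)·(-2,-1)), X_2 = e^(-3t)(sin(2t)·(3,1) - cos(2t)·(-2,-1)).
General solution: K_1X_1 + K_2X_2.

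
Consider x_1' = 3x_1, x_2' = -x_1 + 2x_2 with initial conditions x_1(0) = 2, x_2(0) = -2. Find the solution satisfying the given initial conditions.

Coefficient matrix A = [[3, 0], [-1, 2]].
Characteristic polynomial det(A - λI) = λ^2 - 5λ + 6 = 0.
Eigenvalues λ = 2, 3.
For λ=2: (A-λI) row 1 is [1, 0], so an eigenvector is (0, -1).
For λ=3: (A-λI) row 2 is [-1, -1], so an eigenvector is (-1, 1).
General solution: c_1e^(2t)(0,-1) + c_2e^(3t)(-1,1).
Applying x_1(0)=2, x_2(0)=-2 gives c_1=0, c_2=-2.

x_1(t) = 2e^(3t), x_2(t) = -2e^(3t)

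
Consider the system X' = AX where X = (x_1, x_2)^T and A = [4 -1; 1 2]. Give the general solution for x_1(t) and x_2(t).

Coefficient matrix A = [[4, -1], [1, 2]].
Characteristic polynomial det(A - λI) = λ^2 - 6λ + 9 = 0.
Single eigenvalue λ = 3 with algebraic multiplicity 2.
Eigenvector v = (-1,-1); generalized eigenvector w with (A-λI)w=v is (-3,-2).
General solution: e^(3t)[K_1·v + K_2·(t·v + w)].

x_1(t) = -K_1e^(3t) - K_2te^(3t) - 3K_2e^(3t), x_2(t) = -K_1e^(3t) - K_2te^(3t) - 2K_2e^(3t)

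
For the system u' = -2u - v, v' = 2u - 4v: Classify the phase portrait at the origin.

A = [[-2,-1],[2,-4]]; det(A-λI) = λ^2 + 6λ + 10.
λ = -3 ± i: negative real part.

stable spiral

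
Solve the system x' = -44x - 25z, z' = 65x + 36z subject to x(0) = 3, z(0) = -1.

Coefficient matrix A = [[-44, -25], [65, 36]].
Characteristic polynomial det(A - λI) = λ^2 + 8λ + 41 = 0.
Eigenvalues λ = -4 ± 5i (complex conjugate pair).
For λ=-4+5i: an eigenvector is (-1,2) - i(-2,3) = (-1 + 2i, 2 - 3i).
A real fundamental pair from Re and Im of e^((-4+5i)t)v: X_1 = e^(-4t)(cos(5t)·(-1,2) + sin(5t)·(-2,3)), X_2 = e^(-4t)(sin(5t)·(-1,2) - cos(5t)·(-2,3)).
General solution: C_1X_1 + C_2X_2.
Applying x(0)=3, z(0)=-1 gives C_1=7, C_2=5.

x(t) = -19e^(-4t)sin(5t) + 3e^(-4t)cos(5t), z(t) = 31e^(-4t)sin(5t) - e^(-4t)cos(5t)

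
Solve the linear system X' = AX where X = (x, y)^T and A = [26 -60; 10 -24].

Coefficient matrix A = [[26, -60], [10, -24]].
Characteristic polynomial det(A - λI) = λ^2 - 2λ - 24 = 0.
Eigenvalues λ = -4, 6.
For λ=-4: (A-λI) row 1 is [30, -60], so an eigenvector is (2, 1).
For λ=6: (A-λI) row 1 is [20, -60], so an eigenvector is (-3, -1).
General solution: C_1e^(-4t)(2,1) + C_2e^(6t)(-3,-1).

x(t) = 2C_1e^(-4t) - 3C_2e^(6t), y(t) = C_1e^(-4t) - C_2e^(6t)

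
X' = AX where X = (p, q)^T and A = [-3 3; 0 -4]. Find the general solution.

p(t) = 3C_1e^(-4t) - C_2e^(-3t), q(t) = -C_1e^(-4t)

Coefficient matrix A = [[-3, 3], [0, -4]].
Characteristic polynomial det(A - λI) = λ^2 + 7λ + 12 = 0.
Eigenvalues λ = -4, -3.
For λ=-4: (A-λI) row 1 is [1, 3], so an eigenvector is (3, -1).
For λ=-3: (A-λI) row 1 is [0, 3], so an eigenvector is (-1, 0).
General solution: C_1e^(-4t)(3,-1) + C_2e^(-3t)(-1,0).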